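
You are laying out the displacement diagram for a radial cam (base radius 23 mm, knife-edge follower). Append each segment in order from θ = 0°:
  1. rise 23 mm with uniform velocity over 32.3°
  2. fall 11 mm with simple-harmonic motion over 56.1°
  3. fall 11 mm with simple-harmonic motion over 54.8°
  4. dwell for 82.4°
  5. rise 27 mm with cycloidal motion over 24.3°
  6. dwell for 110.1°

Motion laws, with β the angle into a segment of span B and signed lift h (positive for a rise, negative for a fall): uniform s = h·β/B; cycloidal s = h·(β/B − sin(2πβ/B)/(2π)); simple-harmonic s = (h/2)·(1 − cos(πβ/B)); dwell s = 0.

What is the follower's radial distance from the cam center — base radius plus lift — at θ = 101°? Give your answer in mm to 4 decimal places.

seg 1 [0°–32.3°] uniform, h=23: full span → s += 23 → s = 23.0000
seg 2 [32.3°–88.4°] simple-harmonic, h=-11: full span → s += -11 → s = 12.0000
seg 3 [88.4°–143.2°] simple-harmonic, h=-11: θ=101° here. β=12.6, B=54.8. -11/2·(1 − cos(π·0.2299)) = -1.3736 → s = 10.6264
radial distance = base radius + s = 23 + 10.6264 = 33.6264

33.6264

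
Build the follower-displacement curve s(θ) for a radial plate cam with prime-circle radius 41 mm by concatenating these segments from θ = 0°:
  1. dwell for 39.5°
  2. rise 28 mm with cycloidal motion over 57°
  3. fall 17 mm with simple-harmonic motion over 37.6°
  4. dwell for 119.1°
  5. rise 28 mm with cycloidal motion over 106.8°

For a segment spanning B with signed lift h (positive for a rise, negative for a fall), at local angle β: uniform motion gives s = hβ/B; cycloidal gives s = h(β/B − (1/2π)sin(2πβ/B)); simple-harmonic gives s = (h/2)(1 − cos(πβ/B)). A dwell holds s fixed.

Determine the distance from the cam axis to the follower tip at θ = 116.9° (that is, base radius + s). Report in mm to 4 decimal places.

seg 1 [0°–39.5°] dwell: s stays 0.0000
seg 2 [39.5°–96.5°] cycloidal, h=28: full span → s += 28 → s = 28.0000
seg 3 [96.5°–134.1°] simple-harmonic, h=-17: θ=116.9° here. β=20.4, B=37.6. -17/2·(1 − cos(π·0.5426)) = -9.6329 → s = 18.3671
radial distance = base radius + s = 41 + 18.3671 = 59.3671

59.3671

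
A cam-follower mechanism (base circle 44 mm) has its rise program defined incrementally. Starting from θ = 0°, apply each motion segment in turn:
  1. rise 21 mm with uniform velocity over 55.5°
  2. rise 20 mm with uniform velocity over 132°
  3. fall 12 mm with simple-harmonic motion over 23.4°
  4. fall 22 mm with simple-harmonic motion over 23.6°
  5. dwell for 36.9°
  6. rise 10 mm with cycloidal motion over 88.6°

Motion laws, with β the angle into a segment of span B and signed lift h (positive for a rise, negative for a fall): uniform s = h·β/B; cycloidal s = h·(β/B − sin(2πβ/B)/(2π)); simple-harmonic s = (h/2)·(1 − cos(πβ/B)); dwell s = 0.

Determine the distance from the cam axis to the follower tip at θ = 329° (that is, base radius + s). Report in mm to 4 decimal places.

seg 1 [0°–55.5°] uniform, h=21: full span → s += 21 → s = 21.0000
seg 2 [55.5°–187.5°] uniform, h=20: full span → s += 20 → s = 41.0000
seg 3 [187.5°–210.9°] simple-harmonic, h=-12: full span → s += -12 → s = 29.0000
seg 4 [210.9°–234.5°] simple-harmonic, h=-22: full span → s += -22 → s = 7.0000
seg 5 [234.5°–271.4°] dwell: s stays 7.0000
seg 6 [271.4°–360°] cycloidal, h=10: θ=329° here. β=57.6, B=88.6. 10·(0.6501 − sin(2π·0.6501)/(2π)) = 7.7894 → s = 14.7894
radial distance = base radius + s = 44 + 14.7894 = 58.7894

58.7894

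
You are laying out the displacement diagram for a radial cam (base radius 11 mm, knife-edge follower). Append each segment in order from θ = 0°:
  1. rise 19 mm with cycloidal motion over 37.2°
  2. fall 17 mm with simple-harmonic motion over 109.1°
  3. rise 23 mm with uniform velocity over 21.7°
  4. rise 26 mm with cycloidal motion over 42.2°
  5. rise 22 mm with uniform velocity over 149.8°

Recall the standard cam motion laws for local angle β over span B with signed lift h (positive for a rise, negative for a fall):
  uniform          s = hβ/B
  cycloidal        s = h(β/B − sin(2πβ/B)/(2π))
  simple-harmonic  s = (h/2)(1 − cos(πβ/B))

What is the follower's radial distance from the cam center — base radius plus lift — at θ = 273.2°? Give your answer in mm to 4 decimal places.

seg 1 [0°–37.2°] cycloidal, h=19: full span → s += 19 → s = 19.0000
seg 2 [37.2°–146.3°] simple-harmonic, h=-17: full span → s += -17 → s = 2.0000
seg 3 [146.3°–168°] uniform, h=23: full span → s += 23 → s = 25.0000
seg 4 [168°–210.2°] cycloidal, h=26: full span → s += 26 → s = 51.0000
seg 5 [210.2°–360°] uniform, h=22: θ=273.2° here. β=63, B=149.8. 22·63/149.8 = 9.2523 → s = 60.2523
radial distance = base radius + s = 11 + 60.2523 = 71.2523

71.2523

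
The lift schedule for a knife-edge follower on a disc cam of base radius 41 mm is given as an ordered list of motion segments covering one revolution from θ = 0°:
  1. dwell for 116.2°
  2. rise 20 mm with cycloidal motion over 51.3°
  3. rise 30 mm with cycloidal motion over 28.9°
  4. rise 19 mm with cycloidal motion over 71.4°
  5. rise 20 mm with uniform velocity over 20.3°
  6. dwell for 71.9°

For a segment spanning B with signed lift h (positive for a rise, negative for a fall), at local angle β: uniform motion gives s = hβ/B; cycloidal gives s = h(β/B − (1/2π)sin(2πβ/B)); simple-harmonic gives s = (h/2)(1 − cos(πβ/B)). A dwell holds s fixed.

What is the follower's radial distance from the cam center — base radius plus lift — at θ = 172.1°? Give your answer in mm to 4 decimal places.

seg 1 [0°–116.2°] dwell: s stays 0.0000
seg 2 [116.2°–167.5°] cycloidal, h=20: full span → s += 20 → s = 20.0000
seg 3 [167.5°–196.4°] cycloidal, h=30: θ=172.1° here. β=4.6, B=28.9. 30·(0.1592 − sin(2π·0.1592)/(2π)) = 0.7571 → s = 20.7571
radial distance = base radius + s = 41 + 20.7571 = 61.7571

61.7571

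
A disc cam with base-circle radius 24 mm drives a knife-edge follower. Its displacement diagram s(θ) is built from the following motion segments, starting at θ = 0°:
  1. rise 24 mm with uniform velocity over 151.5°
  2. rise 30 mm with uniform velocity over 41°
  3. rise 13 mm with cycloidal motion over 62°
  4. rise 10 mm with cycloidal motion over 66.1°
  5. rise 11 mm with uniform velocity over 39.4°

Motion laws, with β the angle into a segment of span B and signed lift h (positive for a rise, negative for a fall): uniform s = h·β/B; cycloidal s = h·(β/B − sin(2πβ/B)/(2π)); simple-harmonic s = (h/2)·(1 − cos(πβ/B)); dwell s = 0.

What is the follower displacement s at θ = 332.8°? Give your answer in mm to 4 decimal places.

seg 1 [0°–151.5°] uniform, h=24: full span → s += 24 → s = 24.0000
seg 2 [151.5°–192.5°] uniform, h=30: full span → s += 30 → s = 54.0000
seg 3 [192.5°–254.5°] cycloidal, h=13: full span → s += 13 → s = 67.0000
seg 4 [254.5°–320.6°] cycloidal, h=10: full span → s += 10 → s = 77.0000
seg 5 [320.6°–360°] uniform, h=11: θ=332.8° here. β=12.2, B=39.4. 11·12.2/39.4 = 3.4061 → s = 80.4061

80.4061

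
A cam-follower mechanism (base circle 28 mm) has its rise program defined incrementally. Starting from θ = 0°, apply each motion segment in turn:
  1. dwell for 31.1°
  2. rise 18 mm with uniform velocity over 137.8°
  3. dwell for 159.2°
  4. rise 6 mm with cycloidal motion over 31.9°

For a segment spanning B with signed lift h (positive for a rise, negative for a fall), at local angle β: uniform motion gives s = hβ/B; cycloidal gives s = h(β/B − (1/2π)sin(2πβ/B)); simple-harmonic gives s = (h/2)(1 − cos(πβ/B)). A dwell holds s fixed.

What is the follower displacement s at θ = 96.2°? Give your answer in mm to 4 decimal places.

seg 1 [0°–31.1°] dwell: s stays 0.0000
seg 2 [31.1°–168.9°] uniform, h=18: θ=96.2° here. β=65.1, B=137.8. 18·65.1/137.8 = 8.5036 → s = 8.5036

8.5036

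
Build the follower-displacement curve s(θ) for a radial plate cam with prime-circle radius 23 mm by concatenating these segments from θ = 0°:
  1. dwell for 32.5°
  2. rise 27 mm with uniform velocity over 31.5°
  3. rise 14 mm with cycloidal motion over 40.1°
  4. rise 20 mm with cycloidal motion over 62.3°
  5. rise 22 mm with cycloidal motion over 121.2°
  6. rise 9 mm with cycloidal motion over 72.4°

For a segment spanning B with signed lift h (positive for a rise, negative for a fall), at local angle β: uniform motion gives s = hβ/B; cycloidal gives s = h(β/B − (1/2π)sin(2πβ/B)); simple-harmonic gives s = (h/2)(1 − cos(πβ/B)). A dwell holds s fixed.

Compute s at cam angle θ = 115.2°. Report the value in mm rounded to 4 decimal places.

seg 1 [0°–32.5°] dwell: s stays 0.0000
seg 2 [32.5°–64°] uniform, h=27: full span → s += 27 → s = 27.0000
seg 3 [64°–104.1°] cycloidal, h=14: full span → s += 14 → s = 41.0000
seg 4 [104.1°–166.4°] cycloidal, h=20: θ=115.2° here. β=11.1, B=62.3. 20·(0.1782 − sin(2π·0.1782)/(2π)) = 0.6990 → s = 41.6990

41.6990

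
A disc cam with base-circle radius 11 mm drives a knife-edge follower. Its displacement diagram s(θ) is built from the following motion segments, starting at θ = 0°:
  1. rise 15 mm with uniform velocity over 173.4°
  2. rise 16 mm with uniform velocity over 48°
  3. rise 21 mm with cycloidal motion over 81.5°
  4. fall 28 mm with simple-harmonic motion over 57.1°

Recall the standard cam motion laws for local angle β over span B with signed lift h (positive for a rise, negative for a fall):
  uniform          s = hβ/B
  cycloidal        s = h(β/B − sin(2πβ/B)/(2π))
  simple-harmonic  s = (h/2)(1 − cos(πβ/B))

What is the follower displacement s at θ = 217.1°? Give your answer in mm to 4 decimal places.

seg 1 [0°–173.4°] uniform, h=15: full span → s += 15 → s = 15.0000
seg 2 [173.4°–221.4°] uniform, h=16: θ=217.1° here. β=43.7, B=48. 16·43.7/48 = 14.5667 → s = 29.5667

29.5667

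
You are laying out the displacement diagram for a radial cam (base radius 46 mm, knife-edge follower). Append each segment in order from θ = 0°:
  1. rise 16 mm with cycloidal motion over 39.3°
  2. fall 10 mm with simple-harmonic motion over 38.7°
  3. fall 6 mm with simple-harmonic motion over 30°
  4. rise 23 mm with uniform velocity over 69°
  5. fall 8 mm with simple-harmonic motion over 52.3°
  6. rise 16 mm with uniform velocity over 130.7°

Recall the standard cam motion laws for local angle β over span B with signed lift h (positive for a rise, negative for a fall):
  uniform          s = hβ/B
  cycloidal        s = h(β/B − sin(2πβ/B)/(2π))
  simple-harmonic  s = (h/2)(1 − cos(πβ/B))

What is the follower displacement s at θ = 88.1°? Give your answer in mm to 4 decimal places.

seg 1 [0°–39.3°] cycloidal, h=16: full span → s += 16 → s = 16.0000
seg 2 [39.3°–78°] simple-harmonic, h=-10: full span → s += -10 → s = 6.0000
seg 3 [78°–108°] simple-harmonic, h=-6: θ=88.1° here. β=10.1, B=30. -6/2·(1 − cos(π·0.3367)) = -1.5273 → s = 4.4727

4.4727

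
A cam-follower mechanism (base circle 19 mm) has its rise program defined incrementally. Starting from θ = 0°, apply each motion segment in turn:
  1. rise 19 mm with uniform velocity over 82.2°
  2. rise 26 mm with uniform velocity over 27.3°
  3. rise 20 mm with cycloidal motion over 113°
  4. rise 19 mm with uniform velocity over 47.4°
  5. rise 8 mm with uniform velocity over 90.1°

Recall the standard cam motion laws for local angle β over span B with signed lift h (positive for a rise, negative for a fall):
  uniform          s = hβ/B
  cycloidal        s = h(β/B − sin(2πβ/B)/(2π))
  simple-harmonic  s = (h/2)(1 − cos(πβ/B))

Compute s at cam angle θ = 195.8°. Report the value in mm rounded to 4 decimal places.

seg 1 [0°–82.2°] uniform, h=19: full span → s += 19 → s = 19.0000
seg 2 [82.2°–109.5°] uniform, h=26: full span → s += 26 → s = 45.0000
seg 3 [109.5°–222.5°] cycloidal, h=20: θ=195.8° here. β=86.3, B=113. 20·(0.7637 − sin(2π·0.7637)/(2π)) = 18.4456 → s = 63.4456

63.4456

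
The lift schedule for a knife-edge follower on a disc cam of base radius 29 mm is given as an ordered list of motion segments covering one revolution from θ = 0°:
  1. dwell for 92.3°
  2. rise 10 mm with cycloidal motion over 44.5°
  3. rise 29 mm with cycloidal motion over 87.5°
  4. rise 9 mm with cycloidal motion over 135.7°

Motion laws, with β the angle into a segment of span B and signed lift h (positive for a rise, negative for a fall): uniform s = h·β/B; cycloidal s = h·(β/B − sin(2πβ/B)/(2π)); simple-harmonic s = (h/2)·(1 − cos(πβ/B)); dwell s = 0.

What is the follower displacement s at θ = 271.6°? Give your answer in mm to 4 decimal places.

seg 1 [0°–92.3°] dwell: s stays 0.0000
seg 2 [92.3°–136.8°] cycloidal, h=10: full span → s += 10 → s = 10.0000
seg 3 [136.8°–224.3°] cycloidal, h=29: full span → s += 29 → s = 39.0000
seg 4 [224.3°–360°] cycloidal, h=9: θ=271.6° here. β=47.3, B=135.7. 9·(0.3486 − sin(2π·0.3486)/(2π)) = 1.9707 → s = 40.9707

40.9707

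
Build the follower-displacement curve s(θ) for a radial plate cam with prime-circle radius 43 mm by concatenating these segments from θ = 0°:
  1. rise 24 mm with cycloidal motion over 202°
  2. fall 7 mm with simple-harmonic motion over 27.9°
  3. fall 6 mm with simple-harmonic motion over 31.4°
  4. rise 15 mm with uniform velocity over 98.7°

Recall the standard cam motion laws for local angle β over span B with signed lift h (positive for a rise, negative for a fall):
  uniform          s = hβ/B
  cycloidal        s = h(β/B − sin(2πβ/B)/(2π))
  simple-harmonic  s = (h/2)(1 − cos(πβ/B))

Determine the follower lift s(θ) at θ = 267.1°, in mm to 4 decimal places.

seg 1 [0°–202°] cycloidal, h=24: full span → s += 24 → s = 24.0000
seg 2 [202°–229.9°] simple-harmonic, h=-7: full span → s += -7 → s = 17.0000
seg 3 [229.9°–261.3°] simple-harmonic, h=-6: full span → s += -6 → s = 11.0000
seg 4 [261.3°–360°] uniform, h=15: θ=267.1° here. β=5.8, B=98.7. 15·5.8/98.7 = 0.8815 → s = 11.8815

11.8815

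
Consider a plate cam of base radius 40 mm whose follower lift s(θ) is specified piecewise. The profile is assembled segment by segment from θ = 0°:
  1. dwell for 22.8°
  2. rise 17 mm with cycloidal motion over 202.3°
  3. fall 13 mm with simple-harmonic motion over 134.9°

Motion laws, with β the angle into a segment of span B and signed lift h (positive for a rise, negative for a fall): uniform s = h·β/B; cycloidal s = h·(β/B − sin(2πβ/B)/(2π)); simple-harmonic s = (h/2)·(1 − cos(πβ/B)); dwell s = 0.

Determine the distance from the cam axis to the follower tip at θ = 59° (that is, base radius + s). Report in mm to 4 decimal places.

seg 1 [0°–22.8°] dwell: s stays 0.0000
seg 2 [22.8°–225.1°] cycloidal, h=17: θ=59° here. β=36.2, B=202.3. 17·(0.1789 − sin(2π·0.1789)/(2π)) = 0.6016 → s = 0.6016
radial distance = base radius + s = 40 + 0.6016 = 40.6016

40.6016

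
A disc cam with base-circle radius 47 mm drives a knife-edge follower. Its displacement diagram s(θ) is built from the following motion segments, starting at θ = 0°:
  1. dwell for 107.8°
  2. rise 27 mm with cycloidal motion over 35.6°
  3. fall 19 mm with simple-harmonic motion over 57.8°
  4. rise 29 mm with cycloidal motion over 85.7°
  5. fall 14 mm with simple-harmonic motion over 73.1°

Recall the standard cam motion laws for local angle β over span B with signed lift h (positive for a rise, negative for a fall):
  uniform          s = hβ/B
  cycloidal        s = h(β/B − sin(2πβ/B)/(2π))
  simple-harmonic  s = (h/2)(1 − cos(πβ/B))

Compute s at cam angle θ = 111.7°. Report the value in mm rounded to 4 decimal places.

seg 1 [0°–107.8°] dwell: s stays 0.0000
seg 2 [107.8°–143.4°] cycloidal, h=27: θ=111.7° here. β=3.9, B=35.6. 27·(0.1096 − sin(2π·0.1096)/(2π)) = 0.2281 → s = 0.2281

0.2281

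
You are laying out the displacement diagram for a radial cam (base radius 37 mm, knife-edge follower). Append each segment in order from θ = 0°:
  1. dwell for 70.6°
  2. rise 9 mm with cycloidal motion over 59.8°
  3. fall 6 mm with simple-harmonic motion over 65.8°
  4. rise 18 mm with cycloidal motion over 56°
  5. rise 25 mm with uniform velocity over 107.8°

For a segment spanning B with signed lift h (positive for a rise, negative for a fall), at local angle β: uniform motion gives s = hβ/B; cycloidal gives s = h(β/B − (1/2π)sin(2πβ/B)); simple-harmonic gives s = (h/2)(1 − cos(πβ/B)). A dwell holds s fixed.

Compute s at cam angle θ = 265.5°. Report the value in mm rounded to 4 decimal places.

seg 1 [0°–70.6°] dwell: s stays 0.0000
seg 2 [70.6°–130.4°] cycloidal, h=9: full span → s += 9 → s = 9.0000
seg 3 [130.4°–196.2°] simple-harmonic, h=-6: full span → s += -6 → s = 3.0000
seg 4 [196.2°–252.2°] cycloidal, h=18: full span → s += 18 → s = 21.0000
seg 5 [252.2°–360°] uniform, h=25: θ=265.5° here. β=13.3, B=107.8. 25·13.3/107.8 = 3.0844 → s = 24.0844

24.0844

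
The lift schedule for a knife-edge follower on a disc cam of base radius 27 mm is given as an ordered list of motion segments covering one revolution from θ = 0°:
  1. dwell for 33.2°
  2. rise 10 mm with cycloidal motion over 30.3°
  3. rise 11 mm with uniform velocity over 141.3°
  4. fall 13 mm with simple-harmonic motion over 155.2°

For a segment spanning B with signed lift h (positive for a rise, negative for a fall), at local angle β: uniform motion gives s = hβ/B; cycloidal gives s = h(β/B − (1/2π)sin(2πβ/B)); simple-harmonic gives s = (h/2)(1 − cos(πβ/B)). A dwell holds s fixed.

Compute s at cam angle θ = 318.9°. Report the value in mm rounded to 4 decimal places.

seg 1 [0°–33.2°] dwell: s stays 0.0000
seg 2 [33.2°–63.5°] cycloidal, h=10: full span → s += 10 → s = 10.0000
seg 3 [63.5°–204.8°] uniform, h=11: full span → s += 11 → s = 21.0000
seg 4 [204.8°–360°] simple-harmonic, h=-13: θ=318.9° here. β=114.1, B=155.2. -13/2·(1 − cos(π·0.7352)) = -10.8773 → s = 10.1227

10.1227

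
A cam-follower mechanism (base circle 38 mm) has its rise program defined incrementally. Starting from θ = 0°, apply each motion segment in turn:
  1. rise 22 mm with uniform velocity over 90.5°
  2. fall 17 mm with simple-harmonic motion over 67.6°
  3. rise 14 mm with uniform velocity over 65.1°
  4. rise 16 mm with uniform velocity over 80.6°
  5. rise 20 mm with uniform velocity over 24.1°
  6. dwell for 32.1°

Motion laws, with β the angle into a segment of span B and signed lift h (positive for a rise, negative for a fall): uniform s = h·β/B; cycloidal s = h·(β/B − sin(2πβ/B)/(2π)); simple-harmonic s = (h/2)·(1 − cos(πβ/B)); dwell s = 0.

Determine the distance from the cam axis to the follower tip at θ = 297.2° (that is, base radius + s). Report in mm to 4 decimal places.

seg 1 [0°–90.5°] uniform, h=22: full span → s += 22 → s = 22.0000
seg 2 [90.5°–158.1°] simple-harmonic, h=-17: full span → s += -17 → s = 5.0000
seg 3 [158.1°–223.2°] uniform, h=14: full span → s += 14 → s = 19.0000
seg 4 [223.2°–303.8°] uniform, h=16: θ=297.2° here. β=74, B=80.6. 16·74/80.6 = 14.6898 → s = 33.6898
radial distance = base radius + s = 38 + 33.6898 = 71.6898

71.6898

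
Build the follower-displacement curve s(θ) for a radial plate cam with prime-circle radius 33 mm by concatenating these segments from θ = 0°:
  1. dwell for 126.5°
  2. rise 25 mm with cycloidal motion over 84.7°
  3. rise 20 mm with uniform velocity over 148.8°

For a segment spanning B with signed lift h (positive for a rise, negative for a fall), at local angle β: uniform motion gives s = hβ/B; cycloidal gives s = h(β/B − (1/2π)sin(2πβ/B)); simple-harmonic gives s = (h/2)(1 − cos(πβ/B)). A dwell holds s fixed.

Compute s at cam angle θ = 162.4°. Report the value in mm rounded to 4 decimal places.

seg 1 [0°–126.5°] dwell: s stays 0.0000
seg 2 [126.5°–211.2°] cycloidal, h=25: θ=162.4° here. β=35.9, B=84.7. 25·(0.4238 − sin(2π·0.4238)/(2π)) = 8.7643 → s = 8.7643

8.7643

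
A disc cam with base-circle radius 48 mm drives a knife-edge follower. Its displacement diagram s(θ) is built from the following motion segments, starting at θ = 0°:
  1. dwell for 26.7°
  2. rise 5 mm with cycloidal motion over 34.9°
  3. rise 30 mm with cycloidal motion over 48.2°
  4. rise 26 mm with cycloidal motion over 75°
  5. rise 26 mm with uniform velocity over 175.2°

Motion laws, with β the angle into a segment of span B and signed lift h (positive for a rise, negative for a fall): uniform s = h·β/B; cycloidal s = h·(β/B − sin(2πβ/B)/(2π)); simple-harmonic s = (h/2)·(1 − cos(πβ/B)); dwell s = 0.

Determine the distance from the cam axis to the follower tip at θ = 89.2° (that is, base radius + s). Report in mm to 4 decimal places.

seg 1 [0°–26.7°] dwell: s stays 0.0000
seg 2 [26.7°–61.6°] cycloidal, h=5: full span → s += 5 → s = 5.0000
seg 3 [61.6°–109.8°] cycloidal, h=30: θ=89.2° here. β=27.6, B=48.2. 30·(0.5726 − sin(2π·0.5726)/(2π)) = 19.2821 → s = 24.2821
radial distance = base radius + s = 48 + 24.2821 = 72.2821

72.2821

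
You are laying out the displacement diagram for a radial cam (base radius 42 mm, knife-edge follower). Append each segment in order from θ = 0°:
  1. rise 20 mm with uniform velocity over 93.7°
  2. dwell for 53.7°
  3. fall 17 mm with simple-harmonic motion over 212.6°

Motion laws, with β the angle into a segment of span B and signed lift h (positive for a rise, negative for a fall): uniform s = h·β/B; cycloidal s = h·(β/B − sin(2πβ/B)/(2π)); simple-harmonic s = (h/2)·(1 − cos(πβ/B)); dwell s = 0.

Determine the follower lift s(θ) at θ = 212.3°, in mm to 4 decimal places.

seg 1 [0°–93.7°] uniform, h=20: full span → s += 20 → s = 20.0000
seg 2 [93.7°–147.4°] dwell: s stays 20.0000
seg 3 [147.4°–360°] simple-harmonic, h=-17: θ=212.3° here. β=64.9, B=212.6. -17/2·(1 − cos(π·0.3053)) = -3.6183 → s = 16.3817

16.3817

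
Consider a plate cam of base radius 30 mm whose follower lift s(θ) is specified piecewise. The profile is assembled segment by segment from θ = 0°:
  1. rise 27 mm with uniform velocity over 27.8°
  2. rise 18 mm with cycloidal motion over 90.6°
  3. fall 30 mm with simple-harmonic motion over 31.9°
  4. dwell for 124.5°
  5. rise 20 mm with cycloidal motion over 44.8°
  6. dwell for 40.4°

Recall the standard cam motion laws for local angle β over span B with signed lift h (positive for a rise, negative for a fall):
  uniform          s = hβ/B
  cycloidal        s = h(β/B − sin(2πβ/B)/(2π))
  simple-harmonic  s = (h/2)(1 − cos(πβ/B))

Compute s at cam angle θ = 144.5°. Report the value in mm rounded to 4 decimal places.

seg 1 [0°–27.8°] uniform, h=27: full span → s += 27 → s = 27.0000
seg 2 [27.8°–118.4°] cycloidal, h=18: full span → s += 18 → s = 45.0000
seg 3 [118.4°–150.3°] simple-harmonic, h=-30: θ=144.5° here. β=26.1, B=31.9. -30/2·(1 − cos(π·0.8182)) = -27.6188 → s = 17.3812

17.3812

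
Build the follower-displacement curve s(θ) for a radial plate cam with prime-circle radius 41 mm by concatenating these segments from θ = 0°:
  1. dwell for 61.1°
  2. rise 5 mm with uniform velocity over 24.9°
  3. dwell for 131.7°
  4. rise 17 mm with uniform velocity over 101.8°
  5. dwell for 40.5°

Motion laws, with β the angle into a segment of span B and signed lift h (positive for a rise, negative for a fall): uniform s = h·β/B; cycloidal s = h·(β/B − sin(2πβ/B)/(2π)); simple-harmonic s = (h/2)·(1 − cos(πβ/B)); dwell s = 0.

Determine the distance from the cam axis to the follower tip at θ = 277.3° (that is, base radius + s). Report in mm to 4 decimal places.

seg 1 [0°–61.1°] dwell: s stays 0.0000
seg 2 [61.1°–86°] uniform, h=5: full span → s += 5 → s = 5.0000
seg 3 [86°–217.7°] dwell: s stays 5.0000
seg 4 [217.7°–319.5°] uniform, h=17: θ=277.3° here. β=59.6, B=101.8. 17·59.6/101.8 = 9.9528 → s = 14.9528
radial distance = base radius + s = 41 + 14.9528 = 55.9528

55.9528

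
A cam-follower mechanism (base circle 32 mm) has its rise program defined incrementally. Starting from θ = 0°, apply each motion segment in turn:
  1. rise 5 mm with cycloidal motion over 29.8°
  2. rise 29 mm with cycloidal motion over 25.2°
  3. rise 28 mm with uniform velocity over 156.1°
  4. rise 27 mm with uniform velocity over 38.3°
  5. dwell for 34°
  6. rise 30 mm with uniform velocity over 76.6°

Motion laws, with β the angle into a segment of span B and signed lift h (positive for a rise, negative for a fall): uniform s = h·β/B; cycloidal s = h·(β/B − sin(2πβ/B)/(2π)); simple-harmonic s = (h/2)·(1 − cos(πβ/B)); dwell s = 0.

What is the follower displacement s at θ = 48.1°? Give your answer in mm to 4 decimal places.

seg 1 [0°–29.8°] cycloidal, h=5: full span → s += 5 → s = 5.0000
seg 2 [29.8°–55°] cycloidal, h=29: θ=48.1° here. β=18.3, B=25.2. 29·(0.7262 − sin(2π·0.7262)/(2π)) = 25.6235 → s = 30.6235

30.6235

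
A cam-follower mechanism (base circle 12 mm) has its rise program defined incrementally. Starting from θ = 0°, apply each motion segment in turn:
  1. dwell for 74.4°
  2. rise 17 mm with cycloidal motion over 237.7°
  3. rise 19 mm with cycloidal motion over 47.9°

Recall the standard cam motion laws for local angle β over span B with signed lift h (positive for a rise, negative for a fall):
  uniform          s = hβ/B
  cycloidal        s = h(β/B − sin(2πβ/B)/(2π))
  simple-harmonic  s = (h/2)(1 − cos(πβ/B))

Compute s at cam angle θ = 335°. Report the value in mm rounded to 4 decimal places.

seg 1 [0°–74.4°] dwell: s stays 0.0000
seg 2 [74.4°–312.1°] cycloidal, h=17: full span → s += 17 → s = 17.0000
seg 3 [312.1°–360°] cycloidal, h=19: θ=335° here. β=22.9, B=47.9. 19·(0.4781 − sin(2π·0.4781)/(2π)) = 8.6683 → s = 25.6683

25.6683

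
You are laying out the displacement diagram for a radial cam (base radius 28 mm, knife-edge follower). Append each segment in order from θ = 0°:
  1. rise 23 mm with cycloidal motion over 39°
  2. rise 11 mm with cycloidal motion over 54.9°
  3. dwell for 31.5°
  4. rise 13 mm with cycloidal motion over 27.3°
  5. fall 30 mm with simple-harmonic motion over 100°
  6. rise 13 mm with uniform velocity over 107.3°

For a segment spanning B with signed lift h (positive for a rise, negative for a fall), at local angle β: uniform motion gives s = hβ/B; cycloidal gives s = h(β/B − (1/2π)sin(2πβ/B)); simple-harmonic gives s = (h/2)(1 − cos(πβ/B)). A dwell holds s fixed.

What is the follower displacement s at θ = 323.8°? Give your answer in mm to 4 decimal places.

seg 1 [0°–39°] cycloidal, h=23: full span → s += 23 → s = 23.0000
seg 2 [39°–93.9°] cycloidal, h=11: full span → s += 11 → s = 34.0000
seg 3 [93.9°–125.4°] dwell: s stays 34.0000
seg 4 [125.4°–152.7°] cycloidal, h=13: full span → s += 13 → s = 47.0000
seg 5 [152.7°–252.7°] simple-harmonic, h=-30: full span → s += -30 → s = 17.0000
seg 6 [252.7°–360°] uniform, h=13: θ=323.8° here. β=71.1, B=107.3. 13·71.1/107.3 = 8.6142 → s = 25.6142

25.6142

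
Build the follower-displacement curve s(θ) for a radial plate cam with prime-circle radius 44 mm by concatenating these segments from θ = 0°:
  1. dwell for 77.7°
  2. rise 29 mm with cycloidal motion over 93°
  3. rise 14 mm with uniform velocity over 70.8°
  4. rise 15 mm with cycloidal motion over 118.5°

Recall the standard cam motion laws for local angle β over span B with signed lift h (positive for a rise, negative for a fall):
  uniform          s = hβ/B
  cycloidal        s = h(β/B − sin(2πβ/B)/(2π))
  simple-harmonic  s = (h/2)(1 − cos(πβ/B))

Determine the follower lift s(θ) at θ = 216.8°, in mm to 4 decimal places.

seg 1 [0°–77.7°] dwell: s stays 0.0000
seg 2 [77.7°–170.7°] cycloidal, h=29: full span → s += 29 → s = 29.0000
seg 3 [170.7°–241.5°] uniform, h=14: θ=216.8° here. β=46.1, B=70.8. 14·46.1/70.8 = 9.1158 → s = 38.1158

38.1158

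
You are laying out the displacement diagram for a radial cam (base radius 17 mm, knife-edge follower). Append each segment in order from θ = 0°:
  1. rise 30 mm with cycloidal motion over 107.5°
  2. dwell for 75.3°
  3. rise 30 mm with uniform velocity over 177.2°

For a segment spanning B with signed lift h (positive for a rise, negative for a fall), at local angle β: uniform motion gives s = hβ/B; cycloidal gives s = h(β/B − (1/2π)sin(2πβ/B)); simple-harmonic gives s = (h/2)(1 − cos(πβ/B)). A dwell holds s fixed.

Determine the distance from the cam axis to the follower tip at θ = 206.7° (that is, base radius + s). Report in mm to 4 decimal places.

seg 1 [0°–107.5°] cycloidal, h=30: full span → s += 30 → s = 30.0000
seg 2 [107.5°–182.8°] dwell: s stays 30.0000
seg 3 [182.8°–360°] uniform, h=30: θ=206.7° here. β=23.9, B=177.2. 30·23.9/177.2 = 4.0463 → s = 34.0463
radial distance = base radius + s = 17 + 34.0463 = 51.0463

51.0463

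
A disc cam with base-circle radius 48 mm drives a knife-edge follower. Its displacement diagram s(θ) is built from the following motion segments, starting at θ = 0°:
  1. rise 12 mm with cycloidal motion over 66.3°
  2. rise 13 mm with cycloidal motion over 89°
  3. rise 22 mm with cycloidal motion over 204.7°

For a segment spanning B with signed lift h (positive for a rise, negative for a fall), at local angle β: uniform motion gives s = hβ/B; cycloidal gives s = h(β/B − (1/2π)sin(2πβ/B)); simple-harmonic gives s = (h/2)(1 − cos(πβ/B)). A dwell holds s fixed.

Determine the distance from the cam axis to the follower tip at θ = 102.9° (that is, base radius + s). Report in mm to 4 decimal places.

seg 1 [0°–66.3°] cycloidal, h=12: full span → s += 12 → s = 12.0000
seg 2 [66.3°–155.3°] cycloidal, h=13: θ=102.9° here. β=36.6, B=89. 13·(0.4112 − sin(2π·0.4112)/(2π)) = 4.2510 → s = 16.2510
radial distance = base radius + s = 48 + 16.2510 = 64.2510

64.2510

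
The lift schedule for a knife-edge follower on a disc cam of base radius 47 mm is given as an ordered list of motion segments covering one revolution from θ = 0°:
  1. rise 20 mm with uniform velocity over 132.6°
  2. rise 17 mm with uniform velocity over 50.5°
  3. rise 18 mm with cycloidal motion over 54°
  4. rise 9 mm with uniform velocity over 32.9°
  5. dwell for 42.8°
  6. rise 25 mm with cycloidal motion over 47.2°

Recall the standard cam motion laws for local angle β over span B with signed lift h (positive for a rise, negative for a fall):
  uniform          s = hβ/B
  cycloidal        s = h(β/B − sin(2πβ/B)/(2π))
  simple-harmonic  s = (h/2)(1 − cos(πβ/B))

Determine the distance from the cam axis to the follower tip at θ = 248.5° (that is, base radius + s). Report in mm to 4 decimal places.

seg 1 [0°–132.6°] uniform, h=20: full span → s += 20 → s = 20.0000
seg 2 [132.6°–183.1°] uniform, h=17: full span → s += 17 → s = 37.0000
seg 3 [183.1°–237.1°] cycloidal, h=18: full span → s += 18 → s = 55.0000
seg 4 [237.1°–270°] uniform, h=9: θ=248.5° here. β=11.4, B=32.9. 9·11.4/32.9 = 3.1185 → s = 58.1185
radial distance = base radius + s = 47 + 58.1185 = 105.1185

105.1185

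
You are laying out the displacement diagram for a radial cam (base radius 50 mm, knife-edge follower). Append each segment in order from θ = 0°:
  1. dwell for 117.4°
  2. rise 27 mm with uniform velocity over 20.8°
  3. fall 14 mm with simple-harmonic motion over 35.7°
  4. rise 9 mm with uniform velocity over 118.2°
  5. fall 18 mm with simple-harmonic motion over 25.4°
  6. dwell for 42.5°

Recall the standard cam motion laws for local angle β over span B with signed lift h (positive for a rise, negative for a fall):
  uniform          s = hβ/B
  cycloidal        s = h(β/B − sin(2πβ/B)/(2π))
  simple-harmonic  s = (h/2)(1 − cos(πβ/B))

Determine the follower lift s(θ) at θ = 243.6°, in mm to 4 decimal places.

seg 1 [0°–117.4°] dwell: s stays 0.0000
seg 2 [117.4°–138.2°] uniform, h=27: full span → s += 27 → s = 27.0000
seg 3 [138.2°–173.9°] simple-harmonic, h=-14: full span → s += -14 → s = 13.0000
seg 4 [173.9°–292.1°] uniform, h=9: θ=243.6° here. β=69.7, B=118.2. 9·69.7/118.2 = 5.3071 → s = 18.3071

18.3071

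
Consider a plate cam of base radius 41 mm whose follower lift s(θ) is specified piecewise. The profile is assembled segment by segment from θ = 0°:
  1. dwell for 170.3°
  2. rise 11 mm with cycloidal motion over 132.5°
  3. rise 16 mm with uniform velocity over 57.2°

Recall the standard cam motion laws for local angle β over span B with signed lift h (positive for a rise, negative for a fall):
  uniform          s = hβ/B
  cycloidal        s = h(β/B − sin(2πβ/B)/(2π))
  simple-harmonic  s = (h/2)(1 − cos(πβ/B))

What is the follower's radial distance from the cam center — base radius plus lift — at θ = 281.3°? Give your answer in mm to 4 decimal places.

seg 1 [0°–170.3°] dwell: s stays 0.0000
seg 2 [170.3°–302.8°] cycloidal, h=11: θ=281.3° here. β=111, B=132.5. 11·(0.8377 − sin(2π·0.8377)/(2π)) = 10.7065 → s = 10.7065
radial distance = base radius + s = 41 + 10.7065 = 51.7065

51.7065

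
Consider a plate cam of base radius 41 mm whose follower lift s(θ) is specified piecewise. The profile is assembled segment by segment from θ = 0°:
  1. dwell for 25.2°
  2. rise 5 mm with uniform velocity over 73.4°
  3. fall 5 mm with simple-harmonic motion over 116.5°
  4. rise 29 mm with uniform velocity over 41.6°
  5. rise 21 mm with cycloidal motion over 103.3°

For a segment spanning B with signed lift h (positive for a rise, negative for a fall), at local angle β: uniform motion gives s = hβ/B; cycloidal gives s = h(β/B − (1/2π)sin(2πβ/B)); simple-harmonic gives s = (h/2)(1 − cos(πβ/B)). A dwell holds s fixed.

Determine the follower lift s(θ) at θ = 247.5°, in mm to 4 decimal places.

seg 1 [0°–25.2°] dwell: s stays 0.0000
seg 2 [25.2°–98.6°] uniform, h=5: full span → s += 5 → s = 5.0000
seg 3 [98.6°–215.1°] simple-harmonic, h=-5: full span → s += -5 → s = 0.0000
seg 4 [215.1°–256.7°] uniform, h=29: θ=247.5° here. β=32.4, B=41.6. 29·32.4/41.6 = 22.5865 → s = 22.5865

22.5865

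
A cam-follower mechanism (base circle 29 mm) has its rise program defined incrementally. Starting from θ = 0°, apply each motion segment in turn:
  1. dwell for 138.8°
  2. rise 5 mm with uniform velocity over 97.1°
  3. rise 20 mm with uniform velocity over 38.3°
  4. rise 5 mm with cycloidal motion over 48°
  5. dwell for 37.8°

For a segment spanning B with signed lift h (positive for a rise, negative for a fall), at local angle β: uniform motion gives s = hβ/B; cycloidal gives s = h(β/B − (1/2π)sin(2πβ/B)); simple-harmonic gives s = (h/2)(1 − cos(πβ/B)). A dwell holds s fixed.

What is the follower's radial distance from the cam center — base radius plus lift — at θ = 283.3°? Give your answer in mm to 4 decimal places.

seg 1 [0°–138.8°] dwell: s stays 0.0000
seg 2 [138.8°–235.9°] uniform, h=5: full span → s += 5 → s = 5.0000
seg 3 [235.9°–274.2°] uniform, h=20: full span → s += 20 → s = 25.0000
seg 4 [274.2°–322.2°] cycloidal, h=5: θ=283.3° here. β=9.1, B=48. 5·(0.1896 − sin(2π·0.1896)/(2π)) = 0.2088 → s = 25.2088
radial distance = base radius + s = 29 + 25.2088 = 54.2088

54.2088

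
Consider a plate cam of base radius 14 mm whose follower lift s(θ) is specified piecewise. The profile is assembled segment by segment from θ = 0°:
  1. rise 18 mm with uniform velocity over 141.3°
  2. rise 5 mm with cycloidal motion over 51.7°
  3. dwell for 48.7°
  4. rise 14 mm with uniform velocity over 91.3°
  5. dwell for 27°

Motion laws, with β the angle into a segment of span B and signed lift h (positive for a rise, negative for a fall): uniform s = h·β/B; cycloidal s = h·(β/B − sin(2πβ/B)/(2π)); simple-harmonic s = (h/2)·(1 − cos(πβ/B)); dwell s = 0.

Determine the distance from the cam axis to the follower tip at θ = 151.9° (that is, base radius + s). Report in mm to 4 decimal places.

seg 1 [0°–141.3°] uniform, h=18: full span → s += 18 → s = 18.0000
seg 2 [141.3°–193°] cycloidal, h=5: θ=151.9° here. β=10.6, B=51.7. 5·(0.2050 − sin(2π·0.2050)/(2π)) = 0.2609 → s = 18.2609
radial distance = base radius + s = 14 + 18.2609 = 32.2609

32.2609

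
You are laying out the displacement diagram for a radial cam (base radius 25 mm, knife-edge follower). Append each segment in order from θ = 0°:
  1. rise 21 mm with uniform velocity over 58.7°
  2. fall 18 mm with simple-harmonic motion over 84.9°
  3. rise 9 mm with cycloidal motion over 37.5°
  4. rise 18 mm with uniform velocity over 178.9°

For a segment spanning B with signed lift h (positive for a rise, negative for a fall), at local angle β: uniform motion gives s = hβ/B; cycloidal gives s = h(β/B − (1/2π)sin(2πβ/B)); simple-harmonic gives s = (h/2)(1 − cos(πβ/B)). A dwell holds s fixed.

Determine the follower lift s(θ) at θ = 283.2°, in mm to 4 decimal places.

seg 1 [0°–58.7°] uniform, h=21: full span → s += 21 → s = 21.0000
seg 2 [58.7°–143.6°] simple-harmonic, h=-18: full span → s += -18 → s = 3.0000
seg 3 [143.6°–181.1°] cycloidal, h=9: full span → s += 9 → s = 12.0000
seg 4 [181.1°–360°] uniform, h=18: θ=283.2° here. β=102.1, B=178.9. 18·102.1/178.9 = 10.2728 → s = 22.2728

22.2728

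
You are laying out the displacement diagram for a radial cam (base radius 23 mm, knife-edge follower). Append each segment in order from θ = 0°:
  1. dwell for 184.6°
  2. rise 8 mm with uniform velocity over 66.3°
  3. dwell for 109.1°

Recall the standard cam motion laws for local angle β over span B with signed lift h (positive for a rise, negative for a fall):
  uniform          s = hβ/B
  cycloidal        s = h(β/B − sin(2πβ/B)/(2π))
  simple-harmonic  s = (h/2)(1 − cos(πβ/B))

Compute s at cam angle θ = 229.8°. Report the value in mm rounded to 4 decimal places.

seg 1 [0°–184.6°] dwell: s stays 0.0000
seg 2 [184.6°–250.9°] uniform, h=8: θ=229.8° here. β=45.2, B=66.3. 8·45.2/66.3 = 5.4540 → s = 5.4540

5.4540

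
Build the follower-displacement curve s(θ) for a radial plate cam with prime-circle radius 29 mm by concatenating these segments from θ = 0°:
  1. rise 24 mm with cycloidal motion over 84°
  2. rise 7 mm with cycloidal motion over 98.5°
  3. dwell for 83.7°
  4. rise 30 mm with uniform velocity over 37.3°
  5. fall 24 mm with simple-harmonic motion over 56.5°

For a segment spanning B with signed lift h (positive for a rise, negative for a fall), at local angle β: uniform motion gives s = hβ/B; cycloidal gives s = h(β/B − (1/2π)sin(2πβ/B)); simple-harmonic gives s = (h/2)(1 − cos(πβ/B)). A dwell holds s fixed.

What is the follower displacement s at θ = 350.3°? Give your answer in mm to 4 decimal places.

seg 1 [0°–84°] cycloidal, h=24: full span → s += 24 → s = 24.0000
seg 2 [84°–182.5°] cycloidal, h=7: full span → s += 7 → s = 31.0000
seg 3 [182.5°–266.2°] dwell: s stays 31.0000
seg 4 [266.2°–303.5°] uniform, h=30: full span → s += 30 → s = 61.0000
seg 5 [303.5°–360°] simple-harmonic, h=-24: θ=350.3° here. β=46.8, B=56.5. -24/2·(1 − cos(π·0.8283)) = -22.2965 → s = 38.7035

38.7035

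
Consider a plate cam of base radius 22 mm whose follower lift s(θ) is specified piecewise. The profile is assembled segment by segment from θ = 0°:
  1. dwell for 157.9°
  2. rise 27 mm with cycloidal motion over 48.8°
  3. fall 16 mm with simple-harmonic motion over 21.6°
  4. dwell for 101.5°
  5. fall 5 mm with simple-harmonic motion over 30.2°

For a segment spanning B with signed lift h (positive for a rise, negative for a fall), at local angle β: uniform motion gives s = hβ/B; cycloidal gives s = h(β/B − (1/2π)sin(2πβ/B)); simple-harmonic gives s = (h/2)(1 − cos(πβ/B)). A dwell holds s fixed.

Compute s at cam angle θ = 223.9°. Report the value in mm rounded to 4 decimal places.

seg 1 [0°–157.9°] dwell: s stays 0.0000
seg 2 [157.9°–206.7°] cycloidal, h=27: full span → s += 27 → s = 27.0000
seg 3 [206.7°–228.3°] simple-harmonic, h=-16: θ=223.9° here. β=17.2, B=21.6. -16/2·(1 − cos(π·0.7963)) = -14.4170 → s = 12.5830

12.5830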